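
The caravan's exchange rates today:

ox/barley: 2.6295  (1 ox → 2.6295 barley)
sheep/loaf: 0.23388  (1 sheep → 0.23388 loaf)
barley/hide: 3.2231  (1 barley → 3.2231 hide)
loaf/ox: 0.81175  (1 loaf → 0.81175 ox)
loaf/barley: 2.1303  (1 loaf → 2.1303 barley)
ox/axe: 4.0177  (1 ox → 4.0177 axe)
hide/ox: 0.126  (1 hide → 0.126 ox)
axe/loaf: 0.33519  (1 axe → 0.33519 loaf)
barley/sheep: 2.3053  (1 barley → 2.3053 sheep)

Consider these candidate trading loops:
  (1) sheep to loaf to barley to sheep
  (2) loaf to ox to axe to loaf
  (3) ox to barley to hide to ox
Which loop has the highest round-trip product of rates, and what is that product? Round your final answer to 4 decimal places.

1.1486

(1) 0.23388 × 2.1303 × 2.3053 = 1.14858
(2) 0.81175 × 4.0177 × 0.33519 = 1.09318
(3) 2.6295 × 3.2231 × 0.126 = 1.06787
Highest is cycle (1) at 1.1486 (>1, arbitrage).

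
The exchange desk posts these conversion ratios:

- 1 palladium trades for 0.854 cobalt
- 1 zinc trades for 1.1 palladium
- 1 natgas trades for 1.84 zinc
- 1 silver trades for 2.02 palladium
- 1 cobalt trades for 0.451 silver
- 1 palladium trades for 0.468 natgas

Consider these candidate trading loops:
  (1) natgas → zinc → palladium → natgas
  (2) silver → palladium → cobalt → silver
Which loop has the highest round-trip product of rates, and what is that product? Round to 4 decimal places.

0.9472

(1) 1.84 × 1.1 × 0.468 = 0.94723
(2) 2.02 × 0.854 × 0.451 = 0.77801
Highest is cycle (1) at 0.9472 (≤1, no arbitrage).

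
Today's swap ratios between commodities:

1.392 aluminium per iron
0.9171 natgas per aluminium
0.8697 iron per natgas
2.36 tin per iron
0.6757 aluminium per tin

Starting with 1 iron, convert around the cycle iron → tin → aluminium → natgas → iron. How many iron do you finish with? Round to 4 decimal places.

1.2719

1 iron × 2.36 = 2.36 tin
2.36 tin × 0.6757 = 1.594652 aluminium
1.594652 aluminium × 0.9171 = 1.4624553492 natgas
1.4624553492 natgas × 0.8697 = 1.27189741719924 iron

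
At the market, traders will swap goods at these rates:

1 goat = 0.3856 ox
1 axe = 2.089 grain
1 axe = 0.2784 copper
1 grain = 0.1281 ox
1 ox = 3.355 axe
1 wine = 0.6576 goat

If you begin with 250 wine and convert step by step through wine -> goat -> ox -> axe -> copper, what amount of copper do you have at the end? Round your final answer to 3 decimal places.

250 wine × 0.6576 = 164.4 goat
164.4 goat × 0.3856 = 63.39264 ox
63.39264 ox × 3.355 = 212.6823072 axe
212.6823072 axe × 0.2784 = 59.21075432448 copper

59.211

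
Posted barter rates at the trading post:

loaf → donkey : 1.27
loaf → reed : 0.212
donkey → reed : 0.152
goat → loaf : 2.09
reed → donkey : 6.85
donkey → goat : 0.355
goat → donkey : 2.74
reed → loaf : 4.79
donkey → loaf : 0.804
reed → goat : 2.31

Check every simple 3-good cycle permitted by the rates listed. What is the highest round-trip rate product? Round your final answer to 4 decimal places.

reed→donkey→loaf→reed: 6.85 × 0.804 × 0.212 = 1.16757
reed→goat→loaf→reed: 2.31 × 2.09 × 0.212 = 1.02351
reed→goat→donkey→reed: 2.31 × 2.74 × 0.152 = 0.96207
goat→loaf→donkey→goat: 2.09 × 1.27 × 0.355 = 0.94228
reed→loaf→donkey→reed: 4.79 × 1.27 × 0.152 = 0.92466
Maximum is reed→donkey→loaf→reed at 1.1676; arbitrage exists.

1.1676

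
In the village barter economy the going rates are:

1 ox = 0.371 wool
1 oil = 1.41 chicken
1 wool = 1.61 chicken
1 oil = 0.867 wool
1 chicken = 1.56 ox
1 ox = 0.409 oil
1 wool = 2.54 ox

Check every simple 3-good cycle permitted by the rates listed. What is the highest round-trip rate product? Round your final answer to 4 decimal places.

0.9318

wool→chicken→ox→wool: 1.61 × 1.56 × 0.371 = 0.93180
wool→ox→oil→wool: 2.54 × 0.409 × 0.867 = 0.90069
oil→chicken→ox→oil: 1.41 × 1.56 × 0.409 = 0.89964
Maximum is wool→chicken→ox→wool at 0.9318; no arbitrage — every cycle loses value.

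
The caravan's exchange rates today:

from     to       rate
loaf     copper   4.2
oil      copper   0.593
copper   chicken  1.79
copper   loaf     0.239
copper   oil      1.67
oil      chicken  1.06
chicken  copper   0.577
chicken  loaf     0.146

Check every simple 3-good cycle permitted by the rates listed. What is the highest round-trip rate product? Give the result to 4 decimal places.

1.0976

chicken→loaf→copper→chicken: 0.146 × 4.2 × 1.79 = 1.09763
chicken→copper→oil→chicken: 0.577 × 1.67 × 1.06 = 1.02141
Maximum is chicken→loaf→copper→chicken at 1.0976; arbitrage exists.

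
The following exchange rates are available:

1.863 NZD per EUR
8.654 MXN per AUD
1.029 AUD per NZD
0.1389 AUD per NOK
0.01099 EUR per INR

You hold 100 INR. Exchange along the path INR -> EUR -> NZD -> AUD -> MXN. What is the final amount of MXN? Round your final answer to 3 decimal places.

18.232

100 INR × 0.01099 = 1.099 EUR
1.099 EUR × 1.863 = 2.047437 NZD
2.047437 NZD × 1.029 = 2.106812673 AUD
2.106812673 AUD × 8.654 = 18.232356872142 MXN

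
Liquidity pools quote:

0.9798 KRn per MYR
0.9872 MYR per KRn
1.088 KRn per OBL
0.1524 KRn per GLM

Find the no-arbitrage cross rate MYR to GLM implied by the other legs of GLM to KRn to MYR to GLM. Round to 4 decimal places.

6.6468

Known legs of the cycle: 0.1524 × 0.9872 = 0.15044928
For no arbitrage the full-cycle product must be 1, so the missing rate is 1 / 0.15044928 ≈ 6.646758.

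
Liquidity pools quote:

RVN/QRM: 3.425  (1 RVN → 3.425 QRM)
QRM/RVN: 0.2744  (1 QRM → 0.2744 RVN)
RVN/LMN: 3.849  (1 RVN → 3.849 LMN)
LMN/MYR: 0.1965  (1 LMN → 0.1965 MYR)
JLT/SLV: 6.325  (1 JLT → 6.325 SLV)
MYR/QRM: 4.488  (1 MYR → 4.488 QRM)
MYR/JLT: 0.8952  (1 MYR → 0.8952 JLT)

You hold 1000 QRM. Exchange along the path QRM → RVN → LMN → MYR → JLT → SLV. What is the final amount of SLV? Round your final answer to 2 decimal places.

1000 QRM × 0.2744 = 274.4 RVN
274.4 RVN × 3.849 = 1056.1656 LMN
1056.1656 LMN × 0.1965 = 207.5365404 MYR
207.5365404 MYR × 0.8952 = 185.78671096608 JLT
185.78671096608 JLT × 6.325 = 1175.100946860456 SLV

1175.10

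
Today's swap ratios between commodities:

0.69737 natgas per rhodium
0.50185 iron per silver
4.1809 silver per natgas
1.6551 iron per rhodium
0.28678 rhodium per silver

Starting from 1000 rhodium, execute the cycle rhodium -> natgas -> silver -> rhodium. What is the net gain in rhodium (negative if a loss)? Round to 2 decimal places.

-163.85

1000 rhodium × 0.69737 = 697.37 natgas
697.37 natgas × 4.1809 = 2915.634233 silver
2915.634233 silver × 0.28678 = 836.14558533974 rhodium
Net change: 836.14558533974 − 1000 = -163.85441466026 rhodium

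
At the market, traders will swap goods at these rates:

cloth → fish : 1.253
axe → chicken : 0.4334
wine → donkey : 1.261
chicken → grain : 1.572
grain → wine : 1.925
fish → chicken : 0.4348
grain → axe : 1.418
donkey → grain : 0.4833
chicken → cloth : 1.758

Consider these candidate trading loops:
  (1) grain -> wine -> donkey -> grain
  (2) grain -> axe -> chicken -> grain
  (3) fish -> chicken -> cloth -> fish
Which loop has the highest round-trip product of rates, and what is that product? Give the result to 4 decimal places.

(1) 1.925 × 1.261 × 0.4833 = 1.17317
(2) 1.418 × 0.4334 × 1.572 = 0.96609
(3) 0.4348 × 1.758 × 1.253 = 0.95777
Highest is cycle (1) at 1.1732 (>1, arbitrage).

1.1732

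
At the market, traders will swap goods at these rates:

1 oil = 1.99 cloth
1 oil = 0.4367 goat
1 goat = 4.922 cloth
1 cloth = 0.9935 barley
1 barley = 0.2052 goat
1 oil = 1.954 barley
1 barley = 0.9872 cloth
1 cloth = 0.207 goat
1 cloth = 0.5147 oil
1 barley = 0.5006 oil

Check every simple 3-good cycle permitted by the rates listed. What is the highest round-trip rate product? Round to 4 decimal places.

1.1063

goat→cloth→oil→goat: 4.922 × 0.5147 × 0.4367 = 1.10632
barley→goat→cloth→barley: 0.2052 × 4.922 × 0.9935 = 1.00343
barley→cloth→oil→barley: 0.9872 × 0.5147 × 1.954 = 0.99285
barley→oil→cloth→barley: 0.5006 × 1.99 × 0.9935 = 0.98972
Maximum is goat→cloth→oil→goat at 1.1063; arbitrage exists.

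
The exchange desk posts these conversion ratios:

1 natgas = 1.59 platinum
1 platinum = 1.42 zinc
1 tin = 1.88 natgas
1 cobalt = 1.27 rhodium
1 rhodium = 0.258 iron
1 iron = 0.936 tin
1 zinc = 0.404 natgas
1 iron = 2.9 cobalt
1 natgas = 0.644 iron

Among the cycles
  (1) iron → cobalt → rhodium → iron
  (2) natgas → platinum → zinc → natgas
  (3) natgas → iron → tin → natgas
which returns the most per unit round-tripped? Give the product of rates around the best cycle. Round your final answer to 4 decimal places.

(1) 2.9 × 1.27 × 0.258 = 0.95021
(2) 1.59 × 1.42 × 0.404 = 0.91215
(3) 0.644 × 0.936 × 1.88 = 1.13323
Highest is cycle (3) at 1.1332 (>1, arbitrage).

1.1332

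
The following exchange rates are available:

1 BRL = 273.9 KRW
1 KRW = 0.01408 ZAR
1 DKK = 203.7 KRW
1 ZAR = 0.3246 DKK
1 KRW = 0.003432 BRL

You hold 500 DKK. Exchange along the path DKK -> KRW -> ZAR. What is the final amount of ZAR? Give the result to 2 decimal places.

500 DKK × 203.7 = 101850 KRW
101850 KRW × 0.01408 = 1434.048 ZAR

1434.05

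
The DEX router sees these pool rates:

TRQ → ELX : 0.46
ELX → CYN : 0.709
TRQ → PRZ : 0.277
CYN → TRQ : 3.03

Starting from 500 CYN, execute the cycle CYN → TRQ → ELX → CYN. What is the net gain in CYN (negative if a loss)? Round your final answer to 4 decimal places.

-5.8979

500 CYN × 3.03 = 1515 TRQ
1515 TRQ × 0.46 = 696.9 ELX
696.9 ELX × 0.709 = 494.1021 CYN
Net change: 494.1021 − 500 = -5.8979 CYN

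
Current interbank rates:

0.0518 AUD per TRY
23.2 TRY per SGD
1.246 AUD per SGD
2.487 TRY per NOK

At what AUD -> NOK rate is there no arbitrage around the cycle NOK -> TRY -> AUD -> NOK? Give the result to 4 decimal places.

7.7624

Known legs of the cycle: 2.487 × 0.0518 = 0.1288266
For no arbitrage the full-cycle product must be 1, so the missing rate is 1 / 0.1288266 ≈ 7.762372.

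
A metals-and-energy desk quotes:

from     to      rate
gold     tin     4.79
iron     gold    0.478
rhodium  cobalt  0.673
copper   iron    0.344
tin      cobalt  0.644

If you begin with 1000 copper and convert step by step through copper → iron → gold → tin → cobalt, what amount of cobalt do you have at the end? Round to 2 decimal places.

507.23

1000 copper × 0.344 = 344 iron
344 iron × 0.478 = 164.432 gold
164.432 gold × 4.79 = 787.62928 tin
787.62928 tin × 0.644 = 507.23325632 cobalt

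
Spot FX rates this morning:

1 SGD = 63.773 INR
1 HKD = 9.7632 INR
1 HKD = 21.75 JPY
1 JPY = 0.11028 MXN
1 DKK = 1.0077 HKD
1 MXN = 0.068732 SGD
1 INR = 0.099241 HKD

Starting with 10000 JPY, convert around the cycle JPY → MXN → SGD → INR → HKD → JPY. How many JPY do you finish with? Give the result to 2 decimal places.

10000 JPY × 0.11028 = 1102.8 MXN
1102.8 MXN × 0.068732 = 75.7976496 SGD
75.7976496 SGD × 63.773 = 4833.8435079408 INR
4833.8435079408 INR × 0.099241 = 479.7154635715529328 HKD
479.7154635715529328 HKD × 21.75 = 10433.8113326812762884 JPY

10433.81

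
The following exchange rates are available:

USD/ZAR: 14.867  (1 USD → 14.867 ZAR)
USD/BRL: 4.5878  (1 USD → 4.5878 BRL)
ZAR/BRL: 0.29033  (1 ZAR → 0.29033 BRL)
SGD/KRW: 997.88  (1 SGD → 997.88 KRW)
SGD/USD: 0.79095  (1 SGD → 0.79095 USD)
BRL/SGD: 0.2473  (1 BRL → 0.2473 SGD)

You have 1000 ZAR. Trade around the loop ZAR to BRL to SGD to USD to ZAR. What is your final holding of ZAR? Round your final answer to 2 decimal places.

1000 ZAR × 0.29033 = 290.33 BRL
290.33 BRL × 0.2473 = 71.798609 SGD
71.798609 SGD × 0.79095 = 56.78910978855 USD
56.78910978855 USD × 14.867 = 844.28369522637285 ZAR

844.28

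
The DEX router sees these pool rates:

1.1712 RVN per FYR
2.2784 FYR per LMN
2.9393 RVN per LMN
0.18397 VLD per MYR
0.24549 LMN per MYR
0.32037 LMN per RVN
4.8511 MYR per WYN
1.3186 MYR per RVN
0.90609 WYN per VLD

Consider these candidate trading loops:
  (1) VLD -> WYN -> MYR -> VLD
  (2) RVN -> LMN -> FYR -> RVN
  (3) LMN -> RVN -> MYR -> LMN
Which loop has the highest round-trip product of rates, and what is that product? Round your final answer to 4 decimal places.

(1) 0.90609 × 4.8511 × 0.18397 = 0.80865
(2) 0.32037 × 2.2784 × 1.1712 = 0.85490
(3) 2.9393 × 1.3186 × 0.24549 = 0.95146
Highest is cycle (3) at 0.9515 (≤1, no arbitrage).

0.9515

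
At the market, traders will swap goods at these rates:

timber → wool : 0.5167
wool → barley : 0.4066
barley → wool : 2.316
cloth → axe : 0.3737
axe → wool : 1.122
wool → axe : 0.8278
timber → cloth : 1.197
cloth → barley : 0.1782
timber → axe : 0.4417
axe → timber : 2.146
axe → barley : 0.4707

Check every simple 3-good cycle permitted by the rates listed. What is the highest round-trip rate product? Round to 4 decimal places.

timber→cloth→axe→timber: 1.197 × 0.3737 × 2.146 = 0.95995
timber→wool→axe→timber: 0.5167 × 0.8278 × 2.146 = 0.91790
wool→axe→barley→wool: 0.8278 × 0.4707 × 2.316 = 0.90242
Maximum is timber→cloth→axe→timber at 0.9599; no arbitrage — every cycle loses value.

0.9599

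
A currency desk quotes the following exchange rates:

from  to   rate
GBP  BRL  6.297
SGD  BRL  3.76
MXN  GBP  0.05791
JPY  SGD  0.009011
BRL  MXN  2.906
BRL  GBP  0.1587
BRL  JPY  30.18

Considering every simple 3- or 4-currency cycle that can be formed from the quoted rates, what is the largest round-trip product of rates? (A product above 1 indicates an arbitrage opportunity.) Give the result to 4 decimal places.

1.0597

GBP→BRL→MXN→GBP: 6.297 × 2.906 × 0.05791 = 1.05970
JPY→SGD→BRL→JPY: 0.009011 × 3.76 × 30.18 = 1.02254
Maximum is GBP→BRL→MXN→GBP at 1.0597; arbitrage exists.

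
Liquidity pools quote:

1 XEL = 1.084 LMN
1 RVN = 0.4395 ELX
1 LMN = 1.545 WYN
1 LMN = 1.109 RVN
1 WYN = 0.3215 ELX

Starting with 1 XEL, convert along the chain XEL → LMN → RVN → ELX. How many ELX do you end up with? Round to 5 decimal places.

0.52835

1 XEL × 1.084 = 1.084 LMN
1.084 LMN × 1.109 = 1.202156 RVN
1.202156 RVN × 0.4395 = 0.528347562 ELX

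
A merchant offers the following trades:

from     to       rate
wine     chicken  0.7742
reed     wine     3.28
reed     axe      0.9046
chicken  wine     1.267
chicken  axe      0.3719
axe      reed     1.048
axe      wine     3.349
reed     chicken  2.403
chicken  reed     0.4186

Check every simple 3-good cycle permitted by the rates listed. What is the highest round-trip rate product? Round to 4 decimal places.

reed→wine→chicken→reed: 3.28 × 0.7742 × 0.4186 = 1.06298
axe→wine→chicken→axe: 3.349 × 0.7742 × 0.3719 = 0.96426
axe→reed→chicken→axe: 1.048 × 2.403 × 0.3719 = 0.93657
Maximum is reed→wine→chicken→reed at 1.0630; arbitrage exists.

1.0630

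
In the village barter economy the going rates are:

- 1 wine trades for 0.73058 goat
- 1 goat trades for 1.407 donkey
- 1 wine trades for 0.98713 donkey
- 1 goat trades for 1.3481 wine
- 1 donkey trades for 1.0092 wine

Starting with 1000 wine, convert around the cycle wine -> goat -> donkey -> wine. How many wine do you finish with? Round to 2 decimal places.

1037.38

1000 wine × 0.73058 = 730.58 goat
730.58 goat × 1.407 = 1027.92606 donkey
1027.92606 donkey × 1.0092 = 1037.382979752 wine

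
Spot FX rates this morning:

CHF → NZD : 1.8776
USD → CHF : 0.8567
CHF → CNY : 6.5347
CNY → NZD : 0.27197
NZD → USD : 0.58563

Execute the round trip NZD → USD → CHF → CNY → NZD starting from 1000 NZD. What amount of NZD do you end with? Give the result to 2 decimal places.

1000 NZD × 0.58563 = 585.63 USD
585.63 USD × 0.8567 = 501.709221 CHF
501.709221 CHF × 6.5347 = 3278.5192464687 CNY
3278.5192464687 CNY × 0.27197 = 891.658879462092339 NZD

891.66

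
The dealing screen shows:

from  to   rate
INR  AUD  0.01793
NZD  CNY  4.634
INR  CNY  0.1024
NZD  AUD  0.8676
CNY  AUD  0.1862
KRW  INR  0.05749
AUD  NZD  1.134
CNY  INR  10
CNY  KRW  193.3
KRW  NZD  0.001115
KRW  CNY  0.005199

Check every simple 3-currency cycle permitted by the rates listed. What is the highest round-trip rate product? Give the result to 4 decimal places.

INR→CNY→KRW→INR: 0.1024 × 193.3 × 0.05749 = 1.13795
NZD→CNY→KRW→NZD: 4.634 × 193.3 × 0.001115 = 0.99876
NZD→CNY→AUD→NZD: 4.634 × 0.1862 × 1.134 = 0.97847
Maximum is INR→CNY→KRW→INR at 1.1380; arbitrage exists.

1.1380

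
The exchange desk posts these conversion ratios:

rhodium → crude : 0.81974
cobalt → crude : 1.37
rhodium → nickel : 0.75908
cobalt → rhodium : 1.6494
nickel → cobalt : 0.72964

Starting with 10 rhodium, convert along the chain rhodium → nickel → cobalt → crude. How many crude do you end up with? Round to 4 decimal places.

10 rhodium × 0.75908 = 7.5908 nickel
7.5908 nickel × 0.72964 = 5.538551312 cobalt
5.538551312 cobalt × 1.37 = 7.58781529744 crude

7.5878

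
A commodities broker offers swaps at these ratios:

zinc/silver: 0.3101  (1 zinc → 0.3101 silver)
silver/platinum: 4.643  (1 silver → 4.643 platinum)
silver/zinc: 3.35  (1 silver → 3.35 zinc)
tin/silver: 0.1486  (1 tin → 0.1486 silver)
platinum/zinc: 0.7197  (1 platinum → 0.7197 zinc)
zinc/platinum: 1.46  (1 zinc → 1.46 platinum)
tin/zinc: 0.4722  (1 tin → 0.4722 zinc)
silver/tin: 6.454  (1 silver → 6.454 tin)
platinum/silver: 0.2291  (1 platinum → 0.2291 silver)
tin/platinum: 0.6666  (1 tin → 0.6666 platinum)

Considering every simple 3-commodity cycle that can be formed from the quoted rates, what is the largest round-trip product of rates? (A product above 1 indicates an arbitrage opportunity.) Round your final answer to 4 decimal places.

silver→zinc→platinum→silver: 3.35 × 1.46 × 0.2291 = 1.12053
silver→platinum→zinc→silver: 4.643 × 0.7197 × 0.3101 = 1.03622
silver→tin→platinum→silver: 6.454 × 0.6666 × 0.2291 = 0.98564
silver→tin→zinc→silver: 6.454 × 0.4722 × 0.3101 = 0.94505
Maximum is silver→zinc→platinum→silver at 1.1205; arbitrage exists.

1.1205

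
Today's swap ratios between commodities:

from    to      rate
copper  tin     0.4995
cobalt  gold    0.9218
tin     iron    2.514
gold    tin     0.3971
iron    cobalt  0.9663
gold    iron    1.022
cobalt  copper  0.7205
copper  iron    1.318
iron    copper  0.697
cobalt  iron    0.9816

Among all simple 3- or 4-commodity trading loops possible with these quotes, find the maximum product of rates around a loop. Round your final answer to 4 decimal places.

0.9176

iron→cobalt→copper→iron: 0.9663 × 0.7205 × 1.318 = 0.91762
gold→iron→cobalt→gold: 1.022 × 0.9663 × 0.9218 = 0.91033
gold→tin→iron→cobalt→gold: 0.3971 × 2.514 × 0.9663 × 0.9218 = 0.88923
tin→iron→copper→tin: 2.514 × 0.697 × 0.4995 = 0.87525
tin→iron→cobalt→copper→tin: 2.514 × 0.9663 × 0.7205 × 0.4995 = 0.87427
Maximum is iron→cobalt→copper→iron at 0.9176; no arbitrage — every cycle loses value.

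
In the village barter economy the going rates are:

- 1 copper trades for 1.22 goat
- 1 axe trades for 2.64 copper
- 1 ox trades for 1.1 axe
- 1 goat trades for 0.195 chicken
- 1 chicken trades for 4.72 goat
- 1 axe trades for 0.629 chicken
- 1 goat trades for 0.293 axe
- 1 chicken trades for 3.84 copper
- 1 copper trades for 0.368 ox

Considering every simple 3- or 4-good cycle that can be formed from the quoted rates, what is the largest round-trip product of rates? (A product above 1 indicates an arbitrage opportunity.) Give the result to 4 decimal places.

axe→copper→ox→axe: 2.64 × 0.368 × 1.1 = 1.06867
axe→chicken→copper→ox→axe: 0.629 × 3.84 × 0.368 × 1.1 = 0.97774
axe→copper→goat→axe: 2.64 × 1.22 × 0.293 = 0.94369
goat→chicken→copper→goat: 0.195 × 3.84 × 1.22 = 0.91354
axe→chicken→goat→axe: 0.629 × 4.72 × 0.293 = 0.86988
axe→chicken→copper→goat→axe: 0.629 × 3.84 × 1.22 × 0.293 = 0.86339
Maximum is axe→copper→ox→axe at 1.0687; arbitrage exists.

1.0687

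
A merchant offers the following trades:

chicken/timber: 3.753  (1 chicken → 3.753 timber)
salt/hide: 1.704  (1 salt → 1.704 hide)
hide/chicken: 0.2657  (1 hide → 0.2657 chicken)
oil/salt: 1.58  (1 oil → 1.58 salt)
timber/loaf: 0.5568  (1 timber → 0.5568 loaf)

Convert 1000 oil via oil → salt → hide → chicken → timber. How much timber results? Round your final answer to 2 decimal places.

1000 oil × 1.58 = 1580 salt
1580 salt × 1.704 = 2692.32 hide
2692.32 hide × 0.2657 = 715.349424 chicken
715.349424 chicken × 3.753 = 2684.706388272 timber

2684.71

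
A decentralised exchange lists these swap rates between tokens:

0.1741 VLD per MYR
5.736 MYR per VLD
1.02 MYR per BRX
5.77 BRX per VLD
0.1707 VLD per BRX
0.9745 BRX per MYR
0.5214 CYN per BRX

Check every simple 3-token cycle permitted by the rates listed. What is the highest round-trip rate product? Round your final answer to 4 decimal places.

1.0246

MYR→VLD→BRX→MYR: 0.1741 × 5.77 × 1.02 = 1.02465
MYR→BRX→VLD→MYR: 0.9745 × 0.1707 × 5.736 = 0.95417
Maximum is MYR→VLD→BRX→MYR at 1.0246; arbitrage exists.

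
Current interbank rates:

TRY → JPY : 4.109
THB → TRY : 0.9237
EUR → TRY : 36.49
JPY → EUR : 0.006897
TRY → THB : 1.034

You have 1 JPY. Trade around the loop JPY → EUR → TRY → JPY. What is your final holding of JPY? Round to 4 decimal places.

1 JPY × 0.006897 = 0.006897 EUR
0.006897 EUR × 36.49 = 0.25167153 TRY
0.25167153 TRY × 4.109 = 1.03411831677 JPY

1.0341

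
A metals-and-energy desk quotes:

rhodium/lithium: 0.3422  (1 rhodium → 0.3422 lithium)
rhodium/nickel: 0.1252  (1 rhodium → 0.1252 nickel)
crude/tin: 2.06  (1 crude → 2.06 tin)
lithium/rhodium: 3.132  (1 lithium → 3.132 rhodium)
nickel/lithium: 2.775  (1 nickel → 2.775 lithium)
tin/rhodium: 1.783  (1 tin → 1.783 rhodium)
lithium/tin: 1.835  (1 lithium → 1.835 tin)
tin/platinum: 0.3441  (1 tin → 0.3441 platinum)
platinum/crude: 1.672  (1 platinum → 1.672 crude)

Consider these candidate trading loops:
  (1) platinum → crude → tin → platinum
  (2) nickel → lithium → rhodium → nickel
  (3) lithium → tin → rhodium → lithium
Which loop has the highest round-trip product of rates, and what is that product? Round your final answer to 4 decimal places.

(1) 1.672 × 2.06 × 0.3441 = 1.18519
(2) 2.775 × 3.132 × 0.1252 = 1.08815
(3) 1.835 × 1.783 × 0.3422 = 1.11961
Highest is cycle (1) at 1.1852 (>1, arbitrage).

1.1852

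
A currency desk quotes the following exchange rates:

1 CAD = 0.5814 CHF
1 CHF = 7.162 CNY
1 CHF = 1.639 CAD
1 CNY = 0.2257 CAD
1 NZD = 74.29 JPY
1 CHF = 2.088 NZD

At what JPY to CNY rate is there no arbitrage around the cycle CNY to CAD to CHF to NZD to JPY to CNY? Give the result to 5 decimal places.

0.04913

Known legs of the cycle: 0.2257 × 0.5814 × 2.088 × 74.29 = 20.3548281070896
For no arbitrage the full-cycle product must be 1, so the missing rate is 1 / 20.3548281070896 ≈ 0.0491284.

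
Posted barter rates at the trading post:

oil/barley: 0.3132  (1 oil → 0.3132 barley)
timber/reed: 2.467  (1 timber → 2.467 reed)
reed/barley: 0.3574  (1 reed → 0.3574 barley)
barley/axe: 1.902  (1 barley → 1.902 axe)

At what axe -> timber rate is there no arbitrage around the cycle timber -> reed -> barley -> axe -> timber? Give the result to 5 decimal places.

Known legs of the cycle: 2.467 × 0.3574 × 1.902 = 1.6770044316
For no arbitrage the full-cycle product must be 1, so the missing rate is 1 / 1.6770044316 ≈ 0.5963013.

0.59630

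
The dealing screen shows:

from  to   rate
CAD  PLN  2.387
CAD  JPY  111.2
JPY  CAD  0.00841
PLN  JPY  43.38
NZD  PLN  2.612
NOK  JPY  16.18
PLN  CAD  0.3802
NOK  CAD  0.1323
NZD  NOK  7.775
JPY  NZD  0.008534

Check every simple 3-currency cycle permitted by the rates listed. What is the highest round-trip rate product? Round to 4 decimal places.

1.0736

NZD→NOK→JPY→NZD: 7.775 × 16.18 × 0.008534 = 1.07357
NZD→PLN→JPY→NZD: 2.612 × 43.38 × 0.008534 = 0.96698
CAD→PLN→JPY→CAD: 2.387 × 43.38 × 0.00841 = 0.87084
Maximum is NZD→NOK→JPY→NZD at 1.0736; arbitrage exists.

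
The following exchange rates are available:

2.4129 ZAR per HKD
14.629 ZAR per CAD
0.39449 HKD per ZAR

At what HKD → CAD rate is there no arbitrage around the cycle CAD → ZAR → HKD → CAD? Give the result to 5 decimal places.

0.17328

Known legs of the cycle: 14.629 × 0.39449 = 5.77099421
For no arbitrage the full-cycle product must be 1, so the missing rate is 1 / 5.77099421 ≈ 0.1732804.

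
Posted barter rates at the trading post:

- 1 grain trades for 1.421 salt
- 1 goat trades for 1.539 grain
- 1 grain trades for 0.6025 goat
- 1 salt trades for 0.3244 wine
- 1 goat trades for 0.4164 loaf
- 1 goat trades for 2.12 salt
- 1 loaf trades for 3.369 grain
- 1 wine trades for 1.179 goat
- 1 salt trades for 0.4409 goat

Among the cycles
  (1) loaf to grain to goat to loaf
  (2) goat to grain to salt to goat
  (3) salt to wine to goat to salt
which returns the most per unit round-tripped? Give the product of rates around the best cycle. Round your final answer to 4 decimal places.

(1) 3.369 × 0.6025 × 0.4164 = 0.84522
(2) 1.539 × 1.421 × 0.4409 = 0.96421
(3) 0.3244 × 1.179 × 2.12 = 0.81083
Highest is cycle (2) at 0.9642 (≤1, no arbitrage).

0.9642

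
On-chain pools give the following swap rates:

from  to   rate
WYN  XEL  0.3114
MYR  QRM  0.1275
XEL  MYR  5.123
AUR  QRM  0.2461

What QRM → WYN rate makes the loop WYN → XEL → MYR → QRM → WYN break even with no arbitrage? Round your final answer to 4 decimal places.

Known legs of the cycle: 0.3114 × 5.123 × 0.1275 = 0.2034010305
For no arbitrage the full-cycle product must be 1, so the missing rate is 1 / 0.2034010305 ≈ 4.916396.

4.9164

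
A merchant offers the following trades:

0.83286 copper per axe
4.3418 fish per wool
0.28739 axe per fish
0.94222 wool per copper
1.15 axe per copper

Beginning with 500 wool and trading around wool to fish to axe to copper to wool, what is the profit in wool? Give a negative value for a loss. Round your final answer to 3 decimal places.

-10.406

500 wool × 4.3418 = 2170.9 fish
2170.9 fish × 0.28739 = 623.894951 axe
623.894951 axe × 0.83286 = 519.61714888986 copper
519.61714888986 copper × 0.94222 = 489.5936700270038892 wool
Net change: 489.5936700270038892 − 500 = -10.4063299729961108 wool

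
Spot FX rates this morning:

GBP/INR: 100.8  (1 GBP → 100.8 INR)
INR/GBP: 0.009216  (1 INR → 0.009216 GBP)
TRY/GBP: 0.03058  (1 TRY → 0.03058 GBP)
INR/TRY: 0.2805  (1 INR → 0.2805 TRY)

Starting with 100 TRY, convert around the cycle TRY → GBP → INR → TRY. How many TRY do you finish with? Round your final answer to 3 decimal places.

100 TRY × 0.03058 = 3.058 GBP
3.058 GBP × 100.8 = 308.2464 INR
308.2464 INR × 0.2805 = 86.4631152 TRY

86.463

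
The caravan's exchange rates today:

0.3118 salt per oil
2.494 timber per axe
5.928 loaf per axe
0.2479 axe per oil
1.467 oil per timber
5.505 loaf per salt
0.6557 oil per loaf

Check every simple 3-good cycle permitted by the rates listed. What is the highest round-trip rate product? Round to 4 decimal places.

1.1255

loaf→oil→salt→loaf: 0.6557 × 0.3118 × 5.505 = 1.12548
axe→loaf→oil→axe: 5.928 × 0.6557 × 0.2479 = 0.96358
timber→oil→axe→timber: 1.467 × 0.2479 × 2.494 = 0.90699
Maximum is loaf→oil→salt→loaf at 1.1255; arbitrage exists.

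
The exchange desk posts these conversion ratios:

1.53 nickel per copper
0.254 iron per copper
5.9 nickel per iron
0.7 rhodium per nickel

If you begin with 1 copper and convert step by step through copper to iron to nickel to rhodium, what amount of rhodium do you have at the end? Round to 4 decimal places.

1 copper × 0.254 = 0.254 iron
0.254 iron × 5.9 = 1.4986 nickel
1.4986 nickel × 0.7 = 1.04902 rhodium

1.0490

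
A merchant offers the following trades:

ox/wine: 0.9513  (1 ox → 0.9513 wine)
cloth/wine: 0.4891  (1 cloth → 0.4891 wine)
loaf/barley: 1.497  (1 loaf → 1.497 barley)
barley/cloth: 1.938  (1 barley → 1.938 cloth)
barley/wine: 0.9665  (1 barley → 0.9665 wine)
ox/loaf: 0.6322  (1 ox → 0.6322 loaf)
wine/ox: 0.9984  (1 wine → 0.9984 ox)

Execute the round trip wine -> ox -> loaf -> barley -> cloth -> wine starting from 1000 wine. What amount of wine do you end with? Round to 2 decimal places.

1000 wine × 0.9984 = 998.4 ox
998.4 ox × 0.6322 = 631.18848 loaf
631.18848 loaf × 1.497 = 944.88915456 barley
944.88915456 barley × 1.938 = 1831.19518153728 cloth
1831.19518153728 cloth × 0.4891 = 895.637563289883648 wine

895.64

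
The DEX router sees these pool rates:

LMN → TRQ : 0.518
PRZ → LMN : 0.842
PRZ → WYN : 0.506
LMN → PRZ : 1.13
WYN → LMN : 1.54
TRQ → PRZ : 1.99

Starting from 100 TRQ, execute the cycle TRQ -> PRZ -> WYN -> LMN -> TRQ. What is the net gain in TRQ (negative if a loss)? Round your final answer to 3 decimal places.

100 TRQ × 1.99 = 199 PRZ
199 PRZ × 0.506 = 100.694 WYN
100.694 WYN × 1.54 = 155.06876 LMN
155.06876 LMN × 0.518 = 80.32561768 TRQ
Net change: 80.32561768 − 100 = -19.67438232 TRQ

-19.674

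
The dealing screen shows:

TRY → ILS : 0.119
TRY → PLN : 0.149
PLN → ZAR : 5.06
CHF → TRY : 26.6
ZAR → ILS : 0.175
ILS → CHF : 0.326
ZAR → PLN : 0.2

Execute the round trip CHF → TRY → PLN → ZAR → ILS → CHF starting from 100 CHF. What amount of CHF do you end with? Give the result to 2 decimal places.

114.41

100 CHF × 26.6 = 2660 TRY
2660 TRY × 0.149 = 396.34 PLN
396.34 PLN × 5.06 = 2005.4804 ZAR
2005.4804 ZAR × 0.175 = 350.95907 ILS
350.95907 ILS × 0.326 = 114.41265682 CHF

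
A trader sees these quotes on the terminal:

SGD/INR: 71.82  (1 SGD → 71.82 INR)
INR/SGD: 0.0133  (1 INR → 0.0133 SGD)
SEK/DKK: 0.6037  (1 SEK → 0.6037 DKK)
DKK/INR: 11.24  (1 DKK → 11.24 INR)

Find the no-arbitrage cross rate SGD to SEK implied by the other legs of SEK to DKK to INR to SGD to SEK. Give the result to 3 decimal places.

Known legs of the cycle: 0.6037 × 11.24 × 0.0133 = 0.0902483204
For no arbitrage the full-cycle product must be 1, so the missing rate is 1 / 0.0902483204 ≈ 11.08054.

11.081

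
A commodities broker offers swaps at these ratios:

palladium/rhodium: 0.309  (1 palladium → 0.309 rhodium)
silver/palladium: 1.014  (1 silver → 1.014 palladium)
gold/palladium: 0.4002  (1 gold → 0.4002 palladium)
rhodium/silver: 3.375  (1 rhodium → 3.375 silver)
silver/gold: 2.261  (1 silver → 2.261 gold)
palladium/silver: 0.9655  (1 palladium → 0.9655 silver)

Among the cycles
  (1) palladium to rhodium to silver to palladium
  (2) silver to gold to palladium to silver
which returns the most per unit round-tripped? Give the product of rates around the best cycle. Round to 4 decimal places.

(1) 0.309 × 3.375 × 1.014 = 1.05748
(2) 2.261 × 0.4002 × 0.9655 = 0.87363
Highest is cycle (1) at 1.0575 (>1, arbitrage).

1.0575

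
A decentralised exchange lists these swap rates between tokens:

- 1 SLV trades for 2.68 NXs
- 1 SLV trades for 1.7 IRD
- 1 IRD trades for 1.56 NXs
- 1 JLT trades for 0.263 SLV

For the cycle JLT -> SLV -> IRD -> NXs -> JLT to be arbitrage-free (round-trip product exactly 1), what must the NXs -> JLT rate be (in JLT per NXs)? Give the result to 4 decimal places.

1.4337

Known legs of the cycle: 0.263 × 1.7 × 1.56 = 0.697476
For no arbitrage the full-cycle product must be 1, so the missing rate is 1 / 0.697476 ≈ 1.433741.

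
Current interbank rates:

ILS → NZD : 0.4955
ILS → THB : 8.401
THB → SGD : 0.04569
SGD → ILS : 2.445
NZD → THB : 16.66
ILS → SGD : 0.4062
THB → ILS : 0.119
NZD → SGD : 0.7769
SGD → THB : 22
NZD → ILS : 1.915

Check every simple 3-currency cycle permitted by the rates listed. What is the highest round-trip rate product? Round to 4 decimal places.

1.0634

ILS→SGD→THB→ILS: 0.4062 × 22 × 0.119 = 1.06343
NZD→THB→ILS→NZD: 16.66 × 0.119 × 0.4955 = 0.98235
NZD→SGD→ILS→NZD: 0.7769 × 2.445 × 0.4955 = 0.94121
ILS→THB→SGD→ILS: 8.401 × 0.04569 × 2.445 = 0.93849
Maximum is ILS→SGD→THB→ILS at 1.0634; arbitrage exists.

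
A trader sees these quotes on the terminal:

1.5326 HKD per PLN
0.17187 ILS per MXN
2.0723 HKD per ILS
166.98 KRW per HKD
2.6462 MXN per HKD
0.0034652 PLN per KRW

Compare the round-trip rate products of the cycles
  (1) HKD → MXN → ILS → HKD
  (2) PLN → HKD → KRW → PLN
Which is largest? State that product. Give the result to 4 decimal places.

(1) 2.6462 × 0.17187 × 2.0723 = 0.94249
(2) 1.5326 × 166.98 × 0.0034652 = 0.88679
Highest is cycle (1) at 0.9425 (≤1, no arbitrage).

0.9425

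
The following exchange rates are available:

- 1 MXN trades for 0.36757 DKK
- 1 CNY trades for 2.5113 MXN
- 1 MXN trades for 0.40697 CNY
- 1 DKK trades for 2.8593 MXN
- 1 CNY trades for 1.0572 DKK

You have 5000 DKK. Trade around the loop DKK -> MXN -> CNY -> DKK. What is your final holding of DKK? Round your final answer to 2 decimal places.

5000 DKK × 2.8593 = 14296.5 MXN
14296.5 MXN × 0.40697 = 5818.246605 CNY
5818.246605 CNY × 1.0572 = 6151.050310806 DKK

6151.05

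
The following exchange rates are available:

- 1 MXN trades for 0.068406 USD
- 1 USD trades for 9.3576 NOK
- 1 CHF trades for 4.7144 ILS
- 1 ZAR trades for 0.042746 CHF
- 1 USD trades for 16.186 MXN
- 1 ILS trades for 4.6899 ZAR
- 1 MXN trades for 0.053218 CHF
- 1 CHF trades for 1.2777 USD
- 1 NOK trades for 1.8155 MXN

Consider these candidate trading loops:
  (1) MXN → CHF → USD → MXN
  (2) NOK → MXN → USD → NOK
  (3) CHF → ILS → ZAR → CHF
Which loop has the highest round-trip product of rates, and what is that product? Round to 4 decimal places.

(1) 0.053218 × 1.2777 × 16.186 = 1.10059
(2) 1.8155 × 0.068406 × 9.3576 = 1.16213
(3) 4.7144 × 4.6899 × 0.042746 = 0.94512
Highest is cycle (2) at 1.1621 (>1, arbitrage).

1.1621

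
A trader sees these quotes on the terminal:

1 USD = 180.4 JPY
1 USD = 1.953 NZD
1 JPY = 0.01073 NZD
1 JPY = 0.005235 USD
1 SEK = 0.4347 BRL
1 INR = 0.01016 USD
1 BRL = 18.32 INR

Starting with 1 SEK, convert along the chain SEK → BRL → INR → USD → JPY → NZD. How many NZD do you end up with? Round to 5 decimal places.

0.15662

1 SEK × 0.4347 = 0.4347 BRL
0.4347 BRL × 18.32 = 7.963704 INR
7.963704 INR × 0.01016 = 0.08091123264 USD
0.08091123264 USD × 180.4 = 14.596386368256 JPY
14.596386368256 JPY × 0.01073 = 0.15661922573138688 NZD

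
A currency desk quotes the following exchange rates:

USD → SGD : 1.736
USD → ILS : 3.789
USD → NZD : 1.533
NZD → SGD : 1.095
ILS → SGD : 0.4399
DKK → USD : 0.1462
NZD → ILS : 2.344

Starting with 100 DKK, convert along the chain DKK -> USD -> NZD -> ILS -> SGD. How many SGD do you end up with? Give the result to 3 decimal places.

100 DKK × 0.1462 = 14.62 USD
14.62 USD × 1.533 = 22.41246 NZD
22.41246 NZD × 2.344 = 52.53480624 ILS
52.53480624 ILS × 0.4399 = 23.110061264976 SGD

23.110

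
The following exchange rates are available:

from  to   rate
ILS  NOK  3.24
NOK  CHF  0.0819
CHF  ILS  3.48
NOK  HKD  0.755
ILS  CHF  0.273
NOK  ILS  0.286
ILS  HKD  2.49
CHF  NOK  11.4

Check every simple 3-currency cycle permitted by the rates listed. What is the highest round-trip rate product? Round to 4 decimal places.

0.9234

ILS→NOK→CHF→ILS: 3.24 × 0.0819 × 3.48 = 0.92344
ILS→CHF→NOK→ILS: 0.273 × 11.4 × 0.286 = 0.89009
Maximum is ILS→NOK→CHF→ILS at 0.9234; no arbitrage — every cycle loses value.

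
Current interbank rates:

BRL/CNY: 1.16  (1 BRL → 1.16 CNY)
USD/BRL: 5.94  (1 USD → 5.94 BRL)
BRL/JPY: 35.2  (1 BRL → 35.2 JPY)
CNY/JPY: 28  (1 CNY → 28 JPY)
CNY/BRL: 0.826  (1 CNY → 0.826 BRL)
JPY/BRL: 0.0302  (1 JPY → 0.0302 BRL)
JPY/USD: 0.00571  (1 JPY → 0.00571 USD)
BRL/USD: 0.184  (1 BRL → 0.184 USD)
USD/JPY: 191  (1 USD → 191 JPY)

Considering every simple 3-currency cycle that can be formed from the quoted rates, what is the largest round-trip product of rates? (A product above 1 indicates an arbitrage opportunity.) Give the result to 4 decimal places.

USD→BRL→JPY→USD: 5.94 × 35.2 × 0.00571 = 1.19389
USD→JPY→BRL→USD: 191 × 0.0302 × 0.184 = 1.06135
JPY→BRL→CNY→JPY: 0.0302 × 1.16 × 28 = 0.98090
Maximum is USD→BRL→JPY→USD at 1.1939; arbitrage exists.

1.1939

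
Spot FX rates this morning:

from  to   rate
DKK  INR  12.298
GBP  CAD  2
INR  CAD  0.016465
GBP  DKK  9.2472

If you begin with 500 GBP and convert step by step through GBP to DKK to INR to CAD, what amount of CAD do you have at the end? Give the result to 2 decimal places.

500 GBP × 9.2472 = 4623.6 DKK
4623.6 DKK × 12.298 = 56861.0328 INR
56861.0328 INR × 0.016465 = 936.216905052 CAD

936.22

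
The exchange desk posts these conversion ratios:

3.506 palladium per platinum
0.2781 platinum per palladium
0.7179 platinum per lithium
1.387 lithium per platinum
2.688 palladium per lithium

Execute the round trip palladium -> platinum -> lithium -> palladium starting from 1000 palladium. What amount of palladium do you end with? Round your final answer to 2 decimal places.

1036.83

1000 palladium × 0.2781 = 278.1 platinum
278.1 platinum × 1.387 = 385.7247 lithium
385.7247 lithium × 2.688 = 1036.8279936 palladium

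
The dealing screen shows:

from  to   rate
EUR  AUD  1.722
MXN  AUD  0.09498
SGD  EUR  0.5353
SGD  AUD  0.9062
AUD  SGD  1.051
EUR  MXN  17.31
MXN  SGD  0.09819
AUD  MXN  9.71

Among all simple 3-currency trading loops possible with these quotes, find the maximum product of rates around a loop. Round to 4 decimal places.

0.9688

EUR→AUD→SGD→EUR: 1.722 × 1.051 × 0.5353 = 0.96880
EUR→MXN→SGD→EUR: 17.31 × 0.09819 × 0.5353 = 0.90983
AUD→MXN→SGD→AUD: 9.71 × 0.09819 × 0.9062 = 0.86399
Maximum is EUR→AUD→SGD→EUR at 0.9688; no arbitrage — every cycle loses value.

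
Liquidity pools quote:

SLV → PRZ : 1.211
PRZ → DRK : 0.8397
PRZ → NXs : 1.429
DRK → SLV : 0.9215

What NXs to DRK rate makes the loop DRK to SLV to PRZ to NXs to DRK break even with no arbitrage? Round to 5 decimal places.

0.62709

Known legs of the cycle: 0.9215 × 1.211 × 1.429 = 1.5946732585
For no arbitrage the full-cycle product must be 1, so the missing rate is 1 / 1.5946732585 ≈ 0.6270877.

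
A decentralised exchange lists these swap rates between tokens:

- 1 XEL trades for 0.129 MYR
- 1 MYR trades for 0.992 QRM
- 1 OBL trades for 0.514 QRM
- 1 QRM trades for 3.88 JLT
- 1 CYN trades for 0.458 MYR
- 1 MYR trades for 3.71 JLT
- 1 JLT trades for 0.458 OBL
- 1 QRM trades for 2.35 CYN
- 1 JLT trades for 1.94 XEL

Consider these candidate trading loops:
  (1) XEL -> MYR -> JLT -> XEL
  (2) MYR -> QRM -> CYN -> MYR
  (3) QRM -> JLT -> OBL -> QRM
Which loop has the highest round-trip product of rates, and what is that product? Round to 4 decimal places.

1.0677

(1) 0.129 × 3.71 × 1.94 = 0.92846
(2) 0.992 × 2.35 × 0.458 = 1.06769
(3) 3.88 × 0.458 × 0.514 = 0.91340
Highest is cycle (2) at 1.0677 (>1, arbitrage).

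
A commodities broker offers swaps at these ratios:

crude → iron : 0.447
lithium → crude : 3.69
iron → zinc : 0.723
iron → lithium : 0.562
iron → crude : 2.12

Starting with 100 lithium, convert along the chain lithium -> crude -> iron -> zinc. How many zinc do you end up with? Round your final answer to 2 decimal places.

119.25

100 lithium × 3.69 = 369 crude
369 crude × 0.447 = 164.943 iron
164.943 iron × 0.723 = 119.253789 zinc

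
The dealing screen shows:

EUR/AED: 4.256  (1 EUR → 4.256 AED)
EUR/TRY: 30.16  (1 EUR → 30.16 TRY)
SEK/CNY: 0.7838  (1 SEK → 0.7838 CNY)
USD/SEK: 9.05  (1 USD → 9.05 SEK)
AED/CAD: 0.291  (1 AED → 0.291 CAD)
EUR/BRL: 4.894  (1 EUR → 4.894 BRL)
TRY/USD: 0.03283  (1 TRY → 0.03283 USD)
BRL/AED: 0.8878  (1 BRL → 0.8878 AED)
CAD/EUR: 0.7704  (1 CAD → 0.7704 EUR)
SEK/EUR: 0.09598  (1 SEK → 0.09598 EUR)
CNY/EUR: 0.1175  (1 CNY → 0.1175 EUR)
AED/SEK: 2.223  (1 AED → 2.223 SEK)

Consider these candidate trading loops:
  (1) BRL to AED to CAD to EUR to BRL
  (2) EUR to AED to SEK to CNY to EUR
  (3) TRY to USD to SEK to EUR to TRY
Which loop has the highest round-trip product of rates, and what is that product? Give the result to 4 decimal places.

0.9741

(1) 0.8878 × 0.291 × 0.7704 × 4.894 = 0.97407
(2) 4.256 × 2.223 × 0.7838 × 0.1175 = 0.87133
(3) 0.03283 × 9.05 × 0.09598 × 30.16 = 0.86007
Highest is cycle (1) at 0.9741 (≤1, no arbitrage).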